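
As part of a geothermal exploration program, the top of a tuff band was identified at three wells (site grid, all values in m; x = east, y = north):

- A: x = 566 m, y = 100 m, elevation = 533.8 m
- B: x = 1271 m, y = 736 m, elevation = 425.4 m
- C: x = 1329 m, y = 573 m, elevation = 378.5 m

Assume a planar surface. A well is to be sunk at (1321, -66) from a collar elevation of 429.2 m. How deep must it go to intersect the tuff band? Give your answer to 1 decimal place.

Let the plane be z = a·x + b·y + c.
B−A: 705a + 636b = −108.4;  C−A: 763a + 473b = −155.3.
Solving gives a = −0.312890, b = 0.176395.
Then c = 533.8 − a·566 − b·100 = 693.26.
At (1321, -66): z_contact = −413.33 − 11.64 + 693.26 = 268.29 m.
Depth below ground = 429.2 − 268.29 = 160.9 m.

160.9 m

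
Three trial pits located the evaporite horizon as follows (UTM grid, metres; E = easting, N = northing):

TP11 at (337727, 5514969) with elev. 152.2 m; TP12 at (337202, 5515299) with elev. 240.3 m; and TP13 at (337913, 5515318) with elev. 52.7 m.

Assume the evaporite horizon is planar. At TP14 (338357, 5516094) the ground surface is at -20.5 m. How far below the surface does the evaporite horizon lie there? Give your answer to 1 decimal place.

155.9 m

Two edge vectors: TP11→TP12 = (-525, 330, 88.1), TP11→TP13 = (186, 349, -99.5).
Normal n = (TP11→TP12) × (TP11→TP13) = (-63581.9, -35850.9, -244605).
So ∂z/∂E = −n_x/n_z = −0.259937041 and ∂z/∂N = −n_y/n_z = −0.146566505.
Intercept c from TP11: 152.2 + 87787.76 + 808309.73 = 896249.69.
At (338357, 5516094): z_contact = −87951.52 − 808474.62 + 896249.69 = -176.45 m.
Depth below ground = -20.5 − (-176.45) = 155.9 m.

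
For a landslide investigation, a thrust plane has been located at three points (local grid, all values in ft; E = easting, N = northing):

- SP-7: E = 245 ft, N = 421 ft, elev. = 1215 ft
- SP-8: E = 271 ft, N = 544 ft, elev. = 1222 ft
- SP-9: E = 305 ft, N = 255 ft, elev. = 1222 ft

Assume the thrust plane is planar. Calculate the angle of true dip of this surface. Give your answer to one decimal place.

9.9°

Let the plane be z = a·E + b·N + c.
SP-8−SP-7: 26a + 123b = 7;  SP-9−SP-7: 60a − 166b = 7.
Solving gives a = 0.17297, b = 0.02035.
Gradient magnitude |∇z| = √(a² + b²) = √(0.02992 + 0.00041) = 0.17416.
True dip = arctan(0.17416) = 9.9°, dipping toward W (azimuth ≈ 263°).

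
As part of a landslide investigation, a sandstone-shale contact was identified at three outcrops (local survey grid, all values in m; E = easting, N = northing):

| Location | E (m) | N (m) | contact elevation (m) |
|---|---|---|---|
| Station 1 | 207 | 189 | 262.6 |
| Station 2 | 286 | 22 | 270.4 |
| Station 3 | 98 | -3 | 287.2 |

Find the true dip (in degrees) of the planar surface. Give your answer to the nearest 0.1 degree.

6.5°

Two edge vectors: Station 1→Station 2 = (79, -167, 7.8), Station 1→Station 3 = (-109, -192, 24.6).
Normal n = (Station 1→Station 2) × (Station 1→Station 3) = (-2610.6, -2793.6, -33371).
So ∂z/∂E = −n_x/n_z = −0.07823 and ∂z/∂N = −n_y/n_z = −0.08371.
Gradient magnitude |∇z| = √(a² + b²) = √(0.00612 + 0.00701) = 0.11458.
True dip = arctan(0.11458) = 6.5°, dipping toward NE (azimuth ≈ 043°).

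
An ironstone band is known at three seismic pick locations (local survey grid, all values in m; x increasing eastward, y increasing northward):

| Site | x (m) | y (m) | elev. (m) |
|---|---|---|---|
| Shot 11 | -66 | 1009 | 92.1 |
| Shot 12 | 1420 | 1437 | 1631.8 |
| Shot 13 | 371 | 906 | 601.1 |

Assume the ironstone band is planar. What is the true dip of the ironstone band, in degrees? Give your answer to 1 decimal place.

Let the plane be z = a·x + b·y + c.
Shot 12−Shot 11: 1486a + 428b = 1539.7;  Shot 13−Shot 11: 437a − 103b = 509.
Solving gives a = 1.10687, b = −0.24559.
Gradient magnitude |∇z| = √(a² + b²) = √(1.22517 + 0.06032) = 1.13379.
True dip = arctan(1.13379) = 48.6°, dipping toward WNW (azimuth ≈ 283°).

48.6°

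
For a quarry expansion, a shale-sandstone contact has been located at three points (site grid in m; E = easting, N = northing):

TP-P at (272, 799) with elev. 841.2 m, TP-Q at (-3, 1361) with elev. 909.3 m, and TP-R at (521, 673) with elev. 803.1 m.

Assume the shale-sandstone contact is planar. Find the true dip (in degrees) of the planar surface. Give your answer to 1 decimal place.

Two edge vectors: TP-P→TP-Q = (-275, 562, 68.1), TP-P→TP-R = (249, -126, -38.1).
Normal n = (TP-P→TP-Q) × (TP-P→TP-R) = (-12831.6, 6479.4, -105288).
So ∂z/∂E = −n_x/n_z = −0.12187 and ∂z/∂N = −n_y/n_z = 0.06154.
Gradient magnitude |∇z| = √(a² + b²) = √(0.01485 + 0.00379) = 0.13653.
True dip = arctan(0.13653) = 7.8°, dipping toward ESE (azimuth ≈ 117°).

7.8°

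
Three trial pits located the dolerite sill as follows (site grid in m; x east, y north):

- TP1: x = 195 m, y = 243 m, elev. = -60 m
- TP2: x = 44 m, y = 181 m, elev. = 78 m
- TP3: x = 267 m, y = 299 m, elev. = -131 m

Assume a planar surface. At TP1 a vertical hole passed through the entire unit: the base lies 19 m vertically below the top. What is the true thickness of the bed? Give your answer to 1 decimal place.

Two edge vectors: TP1→TP2 = (-151, -62, 138), TP1→TP3 = (72, 56, -71).
Normal n = (TP1→TP2) × (TP1→TP3) = (-3326, -785, -3992).
So ∂z/∂x = −n_x/n_z = −0.83317 and ∂z/∂y = −n_y/n_z = −0.19664.
|∇z| = √(a²+b²) = 0.85606, so dip δ = arctan(0.85606) = 40.57°.
True thickness = vertical thickness × cos δ = 19 × cos 40.57° = 14.4 m.

14.4 m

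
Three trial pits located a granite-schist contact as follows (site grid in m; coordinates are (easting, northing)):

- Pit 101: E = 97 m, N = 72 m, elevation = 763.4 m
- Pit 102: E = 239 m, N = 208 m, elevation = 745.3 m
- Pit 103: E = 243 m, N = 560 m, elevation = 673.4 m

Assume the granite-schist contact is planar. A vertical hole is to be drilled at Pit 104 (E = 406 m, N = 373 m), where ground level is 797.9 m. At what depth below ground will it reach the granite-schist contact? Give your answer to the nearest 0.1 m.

Let the plane be z = a·E + b·N + c.
Pit 102−Pit 101: 142a + 136b = −18.1;  Pit 103−Pit 101: 146a + 488b = −90.
Solving gives a = 0.06892, b = −0.20504.
Then c = 763.4 − a·97 − b·72 = 771.48.
At (406, 373): z_contact = 27.98 − 76.48 + 771.48 = 722.98 m.
Depth below ground = 797.9 − 722.98 = 74.9 m.

74.9 m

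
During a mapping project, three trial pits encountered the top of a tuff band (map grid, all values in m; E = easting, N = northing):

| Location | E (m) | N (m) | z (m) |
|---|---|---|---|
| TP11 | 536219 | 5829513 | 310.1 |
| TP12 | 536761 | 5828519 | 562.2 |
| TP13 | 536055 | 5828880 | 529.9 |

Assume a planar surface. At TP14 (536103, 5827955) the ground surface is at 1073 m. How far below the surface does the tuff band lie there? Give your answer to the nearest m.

255 m

Two edge vectors: TP11→TP12 = (542, -994, 252.1), TP11→TP13 = (-164, -633, 219.8).
Normal n = (TP11→TP12) × (TP11→TP13) = (-58901.9, -160476, -506102).
So ∂z/∂E = −n_x/n_z = −0.11638346 and ∂z/∂N = −n_y/n_z = −0.31708233.
Intercept c from TP11: 310.1 + 62407.02 + 1848435.55 = 1911152.67.
At (536103, 5827955): z_contact = −62393.5 − 1847941.5 + 1911152.67 = 817.6 m.
Depth below ground = 1073 − 817.6 = 255 m.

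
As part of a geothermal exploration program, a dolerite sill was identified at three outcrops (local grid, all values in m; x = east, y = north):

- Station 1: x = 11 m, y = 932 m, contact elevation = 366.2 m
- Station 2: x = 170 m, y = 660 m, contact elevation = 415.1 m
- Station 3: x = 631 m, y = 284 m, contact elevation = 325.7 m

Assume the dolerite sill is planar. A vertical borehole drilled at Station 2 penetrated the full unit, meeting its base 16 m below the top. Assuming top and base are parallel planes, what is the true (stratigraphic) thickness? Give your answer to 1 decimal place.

12.1 m

Two edge vectors: Station 1→Station 2 = (159, -272, 48.9), Station 1→Station 3 = (620, -648, -40.5).
Normal n = (Station 1→Station 2) × (Station 1→Station 3) = (42703.2, 36757.5, 65608).
So ∂z/∂x = −n_x/n_z = −0.65088 and ∂z/∂y = −n_y/n_z = −0.56026.
|∇z| = √(a²+b²) = 0.85880, so dip δ = arctan(0.85880) = 40.66°.
True thickness = vertical thickness × cos δ = 16 × cos 40.66° = 12.1 m.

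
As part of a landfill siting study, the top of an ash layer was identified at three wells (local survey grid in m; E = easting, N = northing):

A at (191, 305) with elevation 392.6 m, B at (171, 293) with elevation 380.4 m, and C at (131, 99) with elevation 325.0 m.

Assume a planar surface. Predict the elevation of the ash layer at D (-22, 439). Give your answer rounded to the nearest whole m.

Let the plane be z = a·E + b·N + c.
B−A: −20a − 12b = −12.2;  C−A: −60a − 206b = −67.6.
Solving gives a = 0.50059, b = 0.18235.
Then c = 392.6 − a·191 − b·305 = 241.37.
At (-22, 439): z = −11.0 + 80.1 + 241.37 = 310.4 m.

310 m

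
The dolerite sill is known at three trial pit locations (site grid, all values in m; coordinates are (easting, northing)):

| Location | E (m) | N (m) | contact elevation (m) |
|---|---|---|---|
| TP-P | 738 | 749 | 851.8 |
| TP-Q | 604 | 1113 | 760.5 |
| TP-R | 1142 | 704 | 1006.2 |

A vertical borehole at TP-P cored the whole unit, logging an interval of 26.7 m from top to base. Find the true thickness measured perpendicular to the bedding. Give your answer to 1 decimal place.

24.9 m

Two edge vectors: TP-P→TP-Q = (-134, 364, -91.3), TP-P→TP-R = (404, -45, 154.4).
Normal n = (TP-P→TP-Q) × (TP-P→TP-R) = (52093.1, -16195.6, -141026).
So ∂z/∂E = −n_x/n_z = 0.36939 and ∂z/∂N = −n_y/n_z = −0.11484.
|∇z| = √(a²+b²) = 0.38683, so dip δ = arctan(0.38683) = 21.15°.
True thickness = vertical thickness × cos δ = 26.7 × cos 21.15° = 24.9 m.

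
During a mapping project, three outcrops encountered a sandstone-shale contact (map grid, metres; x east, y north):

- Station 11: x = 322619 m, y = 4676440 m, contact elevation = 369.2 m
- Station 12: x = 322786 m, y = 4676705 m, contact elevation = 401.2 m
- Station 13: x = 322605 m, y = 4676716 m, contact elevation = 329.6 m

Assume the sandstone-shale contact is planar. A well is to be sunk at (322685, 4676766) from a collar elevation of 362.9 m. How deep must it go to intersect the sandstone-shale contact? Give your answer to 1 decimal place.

Two edge vectors: Station 11→Station 12 = (167, 265, 32), Station 11→Station 13 = (-14, 276, -39.6).
Normal n = (Station 11→Station 12) × (Station 11→Station 13) = (-19326, 6165.2, 49802).
So ∂z/∂x = −n_x/n_z = 0.388056705 and ∂z/∂y = −n_y/n_z = −0.123794225.
Intercept c from Station 11: 369.2 − 125194.47 + 578916.27 = 454091.00.
At (322685, 4676766): z_contact = 125220.08 − 578956.62 + 454091.00 = 354.45 m.
Depth below ground = 362.9 − 354.45 = 8.4 m.

8.4 m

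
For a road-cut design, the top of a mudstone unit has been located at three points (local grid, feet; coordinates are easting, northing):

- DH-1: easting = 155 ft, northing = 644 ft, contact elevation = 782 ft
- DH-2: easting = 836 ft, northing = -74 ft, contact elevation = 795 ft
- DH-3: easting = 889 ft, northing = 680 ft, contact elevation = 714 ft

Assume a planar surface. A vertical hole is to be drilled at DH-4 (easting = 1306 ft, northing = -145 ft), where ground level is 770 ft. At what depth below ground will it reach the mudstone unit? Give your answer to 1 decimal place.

Two edge vectors: DH-1→DH-2 = (681, -718, 13), DH-1→DH-3 = (734, 36, -68).
Normal n = (DH-1→DH-2) × (DH-1→DH-3) = (48356, 55850, 551528).
So ∂z/∂easting = −n_x/n_z = −0.087676 and ∂z/∂northing = −n_y/n_z = −0.101264.
Intercept c from DH-1: 782 + 13.59 + 65.21 = 860.80.
At (1306, -145): z_contact = −114.51 + 14.68 + 860.80 = 760.98 ft.
Depth below ground = 770 − 760.98 = 9.0 ft.

9.0 ft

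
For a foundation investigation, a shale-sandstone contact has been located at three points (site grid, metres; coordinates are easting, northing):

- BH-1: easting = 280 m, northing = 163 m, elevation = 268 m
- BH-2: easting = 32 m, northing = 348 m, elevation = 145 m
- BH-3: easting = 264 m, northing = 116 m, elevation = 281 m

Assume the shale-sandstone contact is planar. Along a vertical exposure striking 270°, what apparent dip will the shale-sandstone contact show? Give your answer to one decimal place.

Let the plane be z = a·easting + b·northing + c.
BH-2−BH-1: −248a + 185b = −123;  BH-3−BH-1: −16a − 47b = 13.
Solving gives a = 0.23098, b = −0.35523.
Unit vector along 270° is (sin 270°, cos 270°) = (-1.0000, -0.0000).
Slope in that direction = a·(-1.0000) + b·(-0.0000) = −0.23098.
Apparent dip = arctan|0.23098| = 13.0° (true dip is 23.0°, so apparent ≤ true as expected).

13.0°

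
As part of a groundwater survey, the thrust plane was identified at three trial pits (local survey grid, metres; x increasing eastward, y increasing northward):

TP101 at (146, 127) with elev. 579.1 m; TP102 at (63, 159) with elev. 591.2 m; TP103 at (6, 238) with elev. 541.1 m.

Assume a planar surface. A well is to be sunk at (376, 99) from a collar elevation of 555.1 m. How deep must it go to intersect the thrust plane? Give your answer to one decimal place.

Two edge vectors: TP101→TP102 = (-83, 32, 12.1), TP101→TP103 = (-140, 111, -38).
Normal n = (TP101→TP102) × (TP101→TP103) = (-2559.1, -4848, -4733).
So ∂z/∂x = −n_x/n_z = −0.54069 and ∂z/∂y = −n_y/n_z = −1.02430.
Intercept c from TP101: 579.1 + 78.94 + 130.09 = 788.13.
At (376, 99): z_contact = −203.30 − 101.41 + 788.13 = 483.42 m.
Depth below ground = 555.1 − 483.42 = 71.7 m.

71.7 m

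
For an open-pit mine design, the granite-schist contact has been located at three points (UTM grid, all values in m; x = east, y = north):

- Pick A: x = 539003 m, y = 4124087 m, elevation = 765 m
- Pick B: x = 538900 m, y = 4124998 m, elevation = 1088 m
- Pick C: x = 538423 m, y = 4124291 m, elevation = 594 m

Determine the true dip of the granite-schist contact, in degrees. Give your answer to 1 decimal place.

Let the plane be z = a·x + b·y + c.
Pick B−Pick A: −103a + 911b = 323;  Pick C−Pick A: −580a + 204b = −171.
Solving gives a = 0.43691, b = 0.40395.
Gradient magnitude |∇z| = √(a² + b²) = √(0.19089 + 0.16318) = 0.59504.
True dip = arctan(0.59504) = 30.8°, dipping toward SW (azimuth ≈ 227°).

30.8°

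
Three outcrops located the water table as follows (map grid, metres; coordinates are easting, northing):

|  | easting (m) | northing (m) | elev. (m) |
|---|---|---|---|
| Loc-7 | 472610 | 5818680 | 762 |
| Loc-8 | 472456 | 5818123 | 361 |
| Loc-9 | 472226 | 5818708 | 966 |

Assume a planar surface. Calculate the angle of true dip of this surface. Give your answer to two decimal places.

44.15°

Let the plane be z = a·easting + b·northing + c.
Loc-8−Loc-7: −154a − 557b = −401;  Loc-9−Loc-7: −384a + 28b = 204.
Solving gives a = −0.46929, b = 0.84968.
Gradient magnitude |∇z| = √(a² + b²) = √(0.22024 + 0.72195) = 0.97067.
True dip = arctan(0.97067) = 44.15°, dipping toward SSE (azimuth ≈ 151°).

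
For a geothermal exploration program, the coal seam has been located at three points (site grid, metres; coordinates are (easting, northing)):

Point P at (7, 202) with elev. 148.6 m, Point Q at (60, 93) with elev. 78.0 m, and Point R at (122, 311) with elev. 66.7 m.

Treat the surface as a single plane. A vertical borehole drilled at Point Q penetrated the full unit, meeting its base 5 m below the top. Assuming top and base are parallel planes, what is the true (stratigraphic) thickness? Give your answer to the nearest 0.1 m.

3.7 m

Two edge vectors: Point P→Point Q = (53, -109, -70.6), Point P→Point R = (115, 109, -81.9).
Normal n = (Point P→Point Q) × (Point P→Point R) = (16622.5, -3778.3, 18312).
So ∂z/∂E = −n_x/n_z = −0.90774 and ∂z/∂N = −n_y/n_z = 0.20633.
|∇z| = √(a²+b²) = 0.93089, so dip δ = arctan(0.93089) = 42.95°.
True thickness = vertical thickness × cos δ = 5 × cos 42.95° = 3.7 m.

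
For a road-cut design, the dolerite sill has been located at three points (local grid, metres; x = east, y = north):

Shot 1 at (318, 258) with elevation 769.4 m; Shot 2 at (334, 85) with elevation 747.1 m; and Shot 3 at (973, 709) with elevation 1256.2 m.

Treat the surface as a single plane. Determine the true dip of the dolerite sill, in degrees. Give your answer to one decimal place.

Let the plane be z = a·x + b·y + c.
Shot 2−Shot 1: 16a − 173b = −22.3;  Shot 3−Shot 1: 655a + 451b = 486.8.
Solving gives a = 0.61527, b = 0.18581.
Gradient magnitude |∇z| = √(a² + b²) = √(0.37856 + 0.03452) = 0.64271.
True dip = arctan(0.64271) = 32.7°, dipping toward WSW (azimuth ≈ 253°).

32.7°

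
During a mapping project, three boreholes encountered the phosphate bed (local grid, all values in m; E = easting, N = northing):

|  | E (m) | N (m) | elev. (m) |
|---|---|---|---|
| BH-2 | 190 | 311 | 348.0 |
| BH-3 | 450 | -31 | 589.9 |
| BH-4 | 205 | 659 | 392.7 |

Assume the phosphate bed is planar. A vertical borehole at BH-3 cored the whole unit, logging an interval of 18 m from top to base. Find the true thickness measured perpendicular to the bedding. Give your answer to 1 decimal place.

12.5 m

Two edge vectors: BH-2→BH-3 = (260, -342, 241.9), BH-2→BH-4 = (15, 348, 44.7).
Normal n = (BH-2→BH-3) × (BH-2→BH-4) = (-99468.6, -7993.5, 95610).
So ∂z/∂E = −n_x/n_z = 1.04036 and ∂z/∂N = −n_y/n_z = 0.08361.
|∇z| = √(a²+b²) = 1.04371, so dip δ = arctan(1.04371) = 46.23°.
True thickness = vertical thickness × cos δ = 18 × cos 46.23° = 12.5 m.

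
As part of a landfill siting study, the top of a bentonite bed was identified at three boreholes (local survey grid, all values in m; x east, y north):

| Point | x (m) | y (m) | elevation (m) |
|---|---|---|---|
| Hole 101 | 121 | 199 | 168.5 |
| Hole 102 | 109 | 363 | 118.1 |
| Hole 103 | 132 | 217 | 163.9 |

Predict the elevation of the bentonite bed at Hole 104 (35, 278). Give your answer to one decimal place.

138.2 m

Let the plane be z = a·x + b·y + c.
Hole 102−Hole 101: −12a + 164b = −50.4;  Hole 103−Hole 101: 11a + 18b = −4.6.
Solving gives a = 0.07564, b = −0.30178.
Then c = 168.5 − a·121 − b·199 = 219.40.
At (35, 278): z = 2.6 − 83.9 + 219.40 = 138.2 m.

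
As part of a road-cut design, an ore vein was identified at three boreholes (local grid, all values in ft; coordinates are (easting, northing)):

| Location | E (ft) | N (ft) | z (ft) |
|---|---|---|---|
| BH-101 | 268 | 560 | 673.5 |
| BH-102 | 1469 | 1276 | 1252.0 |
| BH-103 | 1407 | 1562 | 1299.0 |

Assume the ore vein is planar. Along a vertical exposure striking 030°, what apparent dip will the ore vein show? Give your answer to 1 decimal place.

Two edge vectors: BH-101→BH-102 = (1201, 716, 578.5), BH-101→BH-103 = (1139, 1002, 625.5).
Normal n = (BH-101→BH-102) × (BH-101→BH-103) = (-131799, -92314, 387878).
So ∂z/∂E = −n_x/n_z = 0.33979 and ∂z/∂N = −n_y/n_z = 0.23800.
Unit vector along 030° is (sin 30°, cos 30°) = (0.5000, 0.8660).
Slope in that direction = a·(0.5000) + b·(0.8660) = 0.37601.
Apparent dip = arctan|0.37601| = 20.6° (true dip is 22.5°, so apparent ≤ true as expected).

20.6°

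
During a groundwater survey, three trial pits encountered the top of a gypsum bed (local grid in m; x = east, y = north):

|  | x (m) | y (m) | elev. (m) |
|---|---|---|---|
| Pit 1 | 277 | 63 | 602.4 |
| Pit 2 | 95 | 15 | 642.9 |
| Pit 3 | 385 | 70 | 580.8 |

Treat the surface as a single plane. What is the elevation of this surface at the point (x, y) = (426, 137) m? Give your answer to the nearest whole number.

Let the plane be z = a·x + b·y + c.
Pit 2−Pit 1: −182a − 48b = 40.5;  Pit 3−Pit 1: 108a + 7b = −21.6.
Solving gives a = −0.19266, b = −0.11325.
Then c = 602.4 − a·277 − b·63 = 662.90.
At (426, 137): z = −82.1 − 15.5 + 662.90 = 565.3 m.

565 m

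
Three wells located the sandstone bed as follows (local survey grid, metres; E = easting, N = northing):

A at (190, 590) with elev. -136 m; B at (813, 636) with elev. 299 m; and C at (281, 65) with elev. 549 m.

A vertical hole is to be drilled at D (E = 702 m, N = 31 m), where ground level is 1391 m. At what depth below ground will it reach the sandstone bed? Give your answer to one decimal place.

Let the plane be z = a·E + b·N + c.
B−A: 623a + 46b = 435;  C−A: 91a − 525b = 685.
Solving gives a = 0.78453, b = −1.16878.
Then c = -136 − a·190 − b·590 = 404.52.
At (702, 31): z_contact = 550.74 − 36.23 + 404.52 = 919.03 m.
Depth below ground = 1391 − 919.03 = 472.0 m.

472.0 m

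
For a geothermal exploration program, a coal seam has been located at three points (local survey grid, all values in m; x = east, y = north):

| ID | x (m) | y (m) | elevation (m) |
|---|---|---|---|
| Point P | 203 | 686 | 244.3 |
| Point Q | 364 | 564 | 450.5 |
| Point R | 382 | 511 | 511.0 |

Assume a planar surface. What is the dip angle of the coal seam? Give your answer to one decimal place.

47.8°

Let the plane be z = a·x + b·y + c.
Point Q−Point P: 161a − 122b = 206.2;  Point R−Point P: 179a − 175b = 266.7.
Solving gives a = 0.55982, b = −0.95138.
Gradient magnitude |∇z| = √(a² + b²) = √(0.31340 + 0.90513) = 1.10387.
True dip = arctan(1.10387) = 47.8°, dipping toward NNW (azimuth ≈ 330°).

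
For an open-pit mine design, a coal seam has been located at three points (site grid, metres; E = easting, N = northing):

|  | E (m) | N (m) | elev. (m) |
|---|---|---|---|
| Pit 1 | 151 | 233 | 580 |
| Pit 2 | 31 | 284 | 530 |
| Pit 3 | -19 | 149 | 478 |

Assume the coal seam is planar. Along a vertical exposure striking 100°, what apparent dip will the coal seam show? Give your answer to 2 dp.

Let the plane be z = a·E + b·N + c.
Pit 2−Pit 1: −120a + 51b = −50;  Pit 3−Pit 1: −170a − 84b = −102.
Solving gives a = 0.50144, b = 0.19947.
Unit vector along 100° is (sin 100°, cos 100°) = (0.9848, -0.1736).
Slope in that direction = a·(0.9848) + b·(-0.1736) = 0.45918.
Apparent dip = arctan|0.45918| = 24.66° (true dip is 28.4°, so apparent ≤ true as expected).

24.66°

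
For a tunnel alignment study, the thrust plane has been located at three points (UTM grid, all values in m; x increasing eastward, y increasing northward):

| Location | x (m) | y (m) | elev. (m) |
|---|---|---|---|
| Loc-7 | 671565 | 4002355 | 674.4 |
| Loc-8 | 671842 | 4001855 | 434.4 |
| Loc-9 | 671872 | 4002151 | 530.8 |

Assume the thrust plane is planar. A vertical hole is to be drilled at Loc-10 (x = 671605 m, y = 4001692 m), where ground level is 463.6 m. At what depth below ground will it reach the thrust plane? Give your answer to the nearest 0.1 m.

30.4 m

Two edge vectors: Loc-7→Loc-8 = (277, -500, -240), Loc-7→Loc-9 = (307, -204, -143.6).
Normal n = (Loc-7→Loc-8) × (Loc-7→Loc-9) = (22840, -33902.8, 96992).
So ∂z/∂x = −n_x/n_z = −0.235483339 and ∂z/∂y = −n_y/n_z = 0.349542230.
Intercept c from Loc-7: 674.4 + 158142.37 − 1398992.09 = −1240175.32.
At (671605, 4001692): z_contact = −158151.79 + 1398760.35 − 1240175.32 = 433.23 m.
Depth below ground = 463.6 − 433.23 = 30.4 m.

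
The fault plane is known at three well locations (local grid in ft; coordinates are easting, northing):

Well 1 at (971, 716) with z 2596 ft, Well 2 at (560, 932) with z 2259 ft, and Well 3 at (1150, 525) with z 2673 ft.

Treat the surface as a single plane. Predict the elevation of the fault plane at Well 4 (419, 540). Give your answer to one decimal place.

Two edge vectors: Well 1→Well 2 = (-411, 216, -337), Well 1→Well 3 = (179, -191, 77).
Normal n = (Well 1→Well 2) × (Well 1→Well 3) = (-47735, -28676, 39837).
So ∂z/∂easting = −n_x/n_z = 1.198258 and ∂z/∂northing = −n_y/n_z = 0.719833.
Intercept c from Well 1: 2596 − 1163.51 − 515.40 = 917.09.
At (419, 540): z = 502.1 + 388.7 + 917.09 = 1807.9 ft.

1807.9 ft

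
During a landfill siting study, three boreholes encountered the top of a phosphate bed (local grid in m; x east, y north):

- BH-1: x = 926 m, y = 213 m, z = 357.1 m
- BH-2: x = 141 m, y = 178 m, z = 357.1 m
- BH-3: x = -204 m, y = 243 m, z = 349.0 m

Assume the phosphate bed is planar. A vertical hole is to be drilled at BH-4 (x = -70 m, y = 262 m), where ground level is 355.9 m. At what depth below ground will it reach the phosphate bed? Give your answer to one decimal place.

Two edge vectors: BH-1→BH-2 = (-785, -35, 0), BH-1→BH-3 = (-1130, 30, -8.1).
Normal n = (BH-1→BH-2) × (BH-1→BH-3) = (283.5, -6358.5, -63100).
So ∂z/∂x = −n_x/n_z = 0.00449 and ∂z/∂y = −n_y/n_z = −0.10077.
Intercept c from BH-1: 357.1 − 4.16 + 21.46 = 374.40.
At (-70, 262): z_contact = −0.31 − 26.40 + 374.40 = 347.69 m.
Depth below ground = 355.9 − 347.69 = 8.2 m.

8.2 m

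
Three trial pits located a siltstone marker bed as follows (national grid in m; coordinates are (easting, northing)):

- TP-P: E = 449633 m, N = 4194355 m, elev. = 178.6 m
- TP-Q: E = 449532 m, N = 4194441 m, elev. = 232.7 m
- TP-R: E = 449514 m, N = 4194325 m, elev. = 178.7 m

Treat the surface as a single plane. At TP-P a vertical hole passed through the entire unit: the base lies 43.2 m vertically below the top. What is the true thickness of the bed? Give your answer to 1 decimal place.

38.6 m

Let the plane be z = a·E + b·N + c.
TP-Q−TP-P: −101a + 86b = 54.1;  TP-R−TP-P: −119a − 30b = 0.1.
Solving gives a = −0.12301, b = 0.48460.
|∇z| = √(a²+b²) = 0.49997, so dip δ = arctan(0.49997) = 26.56°.
True thickness = vertical thickness × cos δ = 43.2 × cos 26.56° = 38.6 m.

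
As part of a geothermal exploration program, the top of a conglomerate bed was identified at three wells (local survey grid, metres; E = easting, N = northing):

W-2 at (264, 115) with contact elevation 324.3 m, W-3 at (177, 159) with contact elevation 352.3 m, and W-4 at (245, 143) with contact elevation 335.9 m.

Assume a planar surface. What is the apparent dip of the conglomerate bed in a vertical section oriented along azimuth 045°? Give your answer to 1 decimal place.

Let the plane be z = a·E + b·N + c.
W-3−W-2: −87a + 44b = 28;  W-4−W-2: −19a + 28b = 11.6.
Solving gives a = −0.17100, b = 0.29825.
Unit vector along 045° is (sin 45°, cos 45°) = (0.7071, 0.7071).
Slope in that direction = a·(0.7071) + b·(0.7071) = 0.08998.
Apparent dip = arctan|0.08998| = 5.1° (true dip is 19.0°, so apparent ≤ true as expected).

5.1°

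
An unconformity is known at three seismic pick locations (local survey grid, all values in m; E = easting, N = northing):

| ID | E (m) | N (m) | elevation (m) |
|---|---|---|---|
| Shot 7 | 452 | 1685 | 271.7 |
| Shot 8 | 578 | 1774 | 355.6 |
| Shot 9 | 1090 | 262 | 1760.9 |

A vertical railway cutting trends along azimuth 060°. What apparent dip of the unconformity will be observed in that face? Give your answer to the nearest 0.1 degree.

32.6°

Let the plane be z = a·E + b·N + c.
Shot 8−Shot 7: 126a + 89b = 83.9;  Shot 9−Shot 7: 638a − 1423b = 1489.2.
Solving gives a = 1.06713, b = −0.56807.
Unit vector along 060° is (sin 60°, cos 60°) = (0.8660, 0.5000).
Slope in that direction = a·(0.8660) + b·(0.5000) = 0.64013.
Apparent dip = arctan|0.64013| = 32.6° (true dip is 50.4°, so apparent ≤ true as expected).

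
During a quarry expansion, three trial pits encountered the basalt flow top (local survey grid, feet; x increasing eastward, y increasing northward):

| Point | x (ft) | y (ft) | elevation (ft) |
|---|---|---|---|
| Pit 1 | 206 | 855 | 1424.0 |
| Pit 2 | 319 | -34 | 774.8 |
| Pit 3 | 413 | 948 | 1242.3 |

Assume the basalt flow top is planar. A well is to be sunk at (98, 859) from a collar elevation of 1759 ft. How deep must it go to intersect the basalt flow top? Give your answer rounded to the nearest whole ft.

209 ft

Two edge vectors: Pit 1→Pit 2 = (113, -889, -649.2), Pit 1→Pit 3 = (207, 93, -181.7).
Normal n = (Pit 1→Pit 2) × (Pit 1→Pit 3) = (221906.9, -113852.3, 194532).
So ∂z/∂x = −n_x/n_z = −1.14072 and ∂z/∂y = −n_y/n_z = 0.58526.
Intercept c from Pit 1: 1424 + 234.99 − 500.40 = 1158.59.
At (98, 859): z_contact = −111.8 + 502.7 + 1158.59 = 1549.5 ft.
Depth below ground = 1759 − 1549.5 = 209 ft.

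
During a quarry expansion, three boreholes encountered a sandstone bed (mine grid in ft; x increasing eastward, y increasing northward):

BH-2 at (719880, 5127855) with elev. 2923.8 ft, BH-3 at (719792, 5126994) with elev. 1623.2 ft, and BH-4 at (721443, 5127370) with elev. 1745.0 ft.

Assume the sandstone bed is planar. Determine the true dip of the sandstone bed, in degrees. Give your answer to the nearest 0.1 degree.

57.4°

Two edge vectors: BH-2→BH-3 = (-88, -861, -1300.6), BH-2→BH-4 = (1563, -485, -1178.8).
Normal n = (BH-2→BH-3) × (BH-2→BH-4) = (384155.8, -2136572.2, 1388423).
So ∂z/∂x = −n_x/n_z = −0.27668 and ∂z/∂y = −n_y/n_z = 1.53885.
Gradient magnitude |∇z| = √(a² + b²) = √(0.07655 + 2.36805) = 1.56352.
True dip = arctan(1.56352) = 57.4°, dipping toward S (azimuth ≈ 170°).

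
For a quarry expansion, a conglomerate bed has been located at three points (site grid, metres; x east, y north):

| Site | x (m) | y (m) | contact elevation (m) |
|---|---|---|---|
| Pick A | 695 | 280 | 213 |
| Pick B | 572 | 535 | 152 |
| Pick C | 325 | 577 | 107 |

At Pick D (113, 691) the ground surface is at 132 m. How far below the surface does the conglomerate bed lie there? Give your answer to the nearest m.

Let the plane be z = a·x + b·y + c.
Pick B−Pick A: −123a + 255b = −61;  Pick C−Pick A: −370a + 297b = −106.
Solving gives a = 0.15415, b = −0.16486.
Then c = 213 − a·695 − b·280 = 152.02.
At (113, 691): z_contact = 17.4 − 113.9 + 152.02 = 55.5 m.
Depth below ground = 132 − 55.5 = 76 m.

76 m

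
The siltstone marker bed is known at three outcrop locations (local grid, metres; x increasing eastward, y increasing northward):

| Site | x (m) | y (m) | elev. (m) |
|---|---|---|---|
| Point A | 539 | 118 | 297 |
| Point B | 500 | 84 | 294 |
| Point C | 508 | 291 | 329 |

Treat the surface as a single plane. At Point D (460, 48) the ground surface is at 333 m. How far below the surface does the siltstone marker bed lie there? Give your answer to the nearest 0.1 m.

Two edge vectors: Point A→Point B = (-39, -34, -3), Point A→Point C = (-31, 173, 32).
Normal n = (Point A→Point B) × (Point A→Point C) = (-569, 1341, -7801).
So ∂z/∂x = −n_x/n_z = −0.07294 and ∂z/∂y = −n_y/n_z = 0.17190.
Intercept c from Point A: 297 + 39.31 − 20.28 = 316.03.
At (460, 48): z_contact = −33.55 + 8.25 + 316.03 = 290.73 m.
Depth below ground = 333 − 290.73 = 42.3 m.

42.3 m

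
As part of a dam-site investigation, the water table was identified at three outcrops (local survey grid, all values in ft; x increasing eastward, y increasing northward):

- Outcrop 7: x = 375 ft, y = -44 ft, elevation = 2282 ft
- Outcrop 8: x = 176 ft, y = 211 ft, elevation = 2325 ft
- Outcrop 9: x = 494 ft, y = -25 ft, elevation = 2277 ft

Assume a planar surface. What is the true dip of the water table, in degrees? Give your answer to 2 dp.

7.71°

Let the plane be z = a·x + b·y + c.
Outcrop 8−Outcrop 7: −199a + 255b = 43;  Outcrop 9−Outcrop 7: 119a + 19b = −5.
Solving gives a = −0.06130, b = 0.12079.
Gradient magnitude |∇z| = √(a² + b²) = √(0.00376 + 0.01459) = 0.13545.
True dip = arctan(0.13545) = 7.71°, dipping toward SSE (azimuth ≈ 153°).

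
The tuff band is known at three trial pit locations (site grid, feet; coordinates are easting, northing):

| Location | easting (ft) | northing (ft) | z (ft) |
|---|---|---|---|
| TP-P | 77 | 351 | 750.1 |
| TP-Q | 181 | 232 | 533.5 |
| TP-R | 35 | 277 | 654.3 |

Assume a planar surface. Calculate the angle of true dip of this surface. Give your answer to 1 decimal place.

Two edge vectors: TP-P→TP-Q = (104, -119, -216.6), TP-P→TP-R = (-42, -74, -95.8).
Normal n = (TP-P→TP-Q) × (TP-P→TP-R) = (-4628.2, 19060.4, -12694).
So ∂z/∂easting = −n_x/n_z = −0.36460 and ∂z/∂northing = −n_y/n_z = 1.50153.
Gradient magnitude |∇z| = √(a² + b²) = √(0.13293 + 2.25459) = 1.54516.
True dip = arctan(1.54516) = 57.1°, dipping toward SSE (azimuth ≈ 166°).

57.1°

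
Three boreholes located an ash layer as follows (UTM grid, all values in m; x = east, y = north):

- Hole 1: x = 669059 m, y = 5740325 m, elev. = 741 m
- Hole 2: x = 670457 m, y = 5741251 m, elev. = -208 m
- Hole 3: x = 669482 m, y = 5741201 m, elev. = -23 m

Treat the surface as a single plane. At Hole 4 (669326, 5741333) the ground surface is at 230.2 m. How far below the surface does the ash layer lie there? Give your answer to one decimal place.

Two edge vectors: Hole 1→Hole 2 = (1398, 926, -949), Hole 1→Hole 3 = (423, 876, -764).
Normal n = (Hole 1→Hole 2) × (Hole 1→Hole 3) = (123860, 666645, 832950).
So ∂z/∂x = −n_x/n_z = −0.148700402 and ∂z/∂y = −n_y/n_z = −0.800342157.
Intercept c from Hole 1: 741 + 99489.34 + 4594224.09 = 4694454.44.
At (669326, 5741333): z_contact = −99529.05 − 4595030.84 + 4694454.44 = -105.45 m.
Depth below ground = 230.2 − (-105.45) = 335.6 m.

335.6 m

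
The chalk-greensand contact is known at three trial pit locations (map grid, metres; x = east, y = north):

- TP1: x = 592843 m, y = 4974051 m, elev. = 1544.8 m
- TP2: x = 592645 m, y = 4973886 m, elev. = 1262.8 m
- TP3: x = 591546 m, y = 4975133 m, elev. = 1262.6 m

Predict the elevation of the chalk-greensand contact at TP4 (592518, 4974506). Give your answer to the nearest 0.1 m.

1607.1 m

Let the plane be z = a·x + b·y + c.
TP2−TP1: −198a − 165b = −282;  TP3−TP1: −1297a + 1082b = −282.2.
Solving gives a = 0.821236173, b = 0.723607501.
Then c = 1544.8 − a·592843 − b·4974051 = −4084579.93.
At (592518, 4974506): z = 486597.2 + 3599589.9 − 4084579.93 = 1607.1 m.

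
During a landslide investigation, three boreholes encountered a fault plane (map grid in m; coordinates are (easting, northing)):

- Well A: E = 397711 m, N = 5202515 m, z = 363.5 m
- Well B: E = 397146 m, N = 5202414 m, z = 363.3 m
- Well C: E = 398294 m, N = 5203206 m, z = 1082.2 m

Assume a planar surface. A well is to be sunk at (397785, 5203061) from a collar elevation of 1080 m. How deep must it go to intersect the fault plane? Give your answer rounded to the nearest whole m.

Two edge vectors: Well A→Well B = (-565, -101, -0.2), Well A→Well C = (583, 691, 718.7).
Normal n = (Well A→Well B) × (Well A→Well C) = (-72450.5, 405948.9, -331532).
So ∂z/∂E = −n_x/n_z = −0.21853245 and ∂z/∂N = −n_y/n_z = 1.22446370.
Intercept c from Well A: 363.5 + 86912.76 − 6370290.78 = −6283014.52.
At (397785, 5203061): z_contact = −86928.9 + 6370959.3 − 6283014.52 = 1015.9 m.
Depth below ground = 1080 − 1015.9 = 64 m.

64 m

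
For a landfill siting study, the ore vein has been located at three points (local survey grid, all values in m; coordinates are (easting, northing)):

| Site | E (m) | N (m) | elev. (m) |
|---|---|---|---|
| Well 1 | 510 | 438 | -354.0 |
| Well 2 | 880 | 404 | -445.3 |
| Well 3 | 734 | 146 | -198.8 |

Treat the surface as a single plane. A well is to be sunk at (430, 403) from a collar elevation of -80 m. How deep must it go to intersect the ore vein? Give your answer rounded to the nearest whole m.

221 m

Two edge vectors: Well 1→Well 2 = (370, -34, -91.3), Well 1→Well 3 = (224, -292, 155.2).
Normal n = (Well 1→Well 2) × (Well 1→Well 3) = (-31936.4, -77875.2, -100424).
So ∂z/∂E = −n_x/n_z = −0.31802 and ∂z/∂N = −n_y/n_z = −0.77546.
Intercept c from Well 1: -354 + 162.19 + 339.65 = 147.84.
At (430, 403): z_contact = −136.7 − 312.5 + 147.84 = -301.4 m.
Depth below ground = -80 − (-301.4) = 221 m.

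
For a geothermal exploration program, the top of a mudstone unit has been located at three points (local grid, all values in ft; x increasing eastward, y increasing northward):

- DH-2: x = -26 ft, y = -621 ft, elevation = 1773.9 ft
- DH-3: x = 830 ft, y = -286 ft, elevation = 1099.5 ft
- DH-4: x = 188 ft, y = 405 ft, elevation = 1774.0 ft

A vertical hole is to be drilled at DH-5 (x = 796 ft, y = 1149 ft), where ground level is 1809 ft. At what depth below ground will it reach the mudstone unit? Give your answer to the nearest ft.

Two edge vectors: DH-2→DH-3 = (856, 335, -674.4), DH-2→DH-4 = (214, 1026, 0.1).
Normal n = (DH-2→DH-3) × (DH-2→DH-4) = (691967.9, -144407.2, 806566).
So ∂z/∂x = −n_x/n_z = −0.85792 and ∂z/∂y = −n_y/n_z = 0.17904.
Intercept c from DH-2: 1773.9 − 22.31 + 111.18 = 1862.78.
At (796, 1149): z_contact = −682.9 + 205.7 + 1862.78 = 1385.6 ft.
Depth below ground = 1809 − 1385.6 = 423 ft.

423 ft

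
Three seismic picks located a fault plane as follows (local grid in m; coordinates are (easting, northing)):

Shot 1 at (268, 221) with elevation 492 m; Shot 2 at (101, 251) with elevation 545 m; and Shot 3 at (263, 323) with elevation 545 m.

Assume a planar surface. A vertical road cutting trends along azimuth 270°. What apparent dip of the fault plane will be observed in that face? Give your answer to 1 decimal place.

12.7°

Let the plane be z = a·E + b·N + c.
Shot 2−Shot 1: −167a + 30b = 53;  Shot 3−Shot 1: −5a + 102b = 53.
Solving gives a = −0.22601, b = 0.50853.
Unit vector along 270° is (sin 270°, cos 270°) = (-1.0000, -0.0000).
Slope in that direction = a·(-1.0000) + b·(-0.0000) = 0.22601.
Apparent dip = arctan|0.22601| = 12.7° (true dip is 29.1°, so apparent ≤ true as expected).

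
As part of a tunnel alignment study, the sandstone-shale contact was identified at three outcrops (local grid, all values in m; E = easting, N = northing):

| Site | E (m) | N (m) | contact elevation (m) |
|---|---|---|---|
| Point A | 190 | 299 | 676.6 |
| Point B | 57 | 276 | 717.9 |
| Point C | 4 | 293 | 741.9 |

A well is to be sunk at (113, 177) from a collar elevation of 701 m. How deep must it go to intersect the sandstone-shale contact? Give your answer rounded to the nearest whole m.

32 m

Two edge vectors: Point A→Point B = (-133, -23, 41.3), Point A→Point C = (-186, -6, 65.3).
Normal n = (Point A→Point B) × (Point A→Point C) = (-1254.1, 1003.1, -3480).
So ∂z/∂E = −n_x/n_z = −0.36037 and ∂z/∂N = −n_y/n_z = 0.28825.
Intercept c from Point A: 676.6 + 68.47 − 86.19 = 658.89.
At (113, 177): z_contact = −40.7 + 51.0 + 658.89 = 669.2 m.
Depth below ground = 701 − 669.2 = 32 m.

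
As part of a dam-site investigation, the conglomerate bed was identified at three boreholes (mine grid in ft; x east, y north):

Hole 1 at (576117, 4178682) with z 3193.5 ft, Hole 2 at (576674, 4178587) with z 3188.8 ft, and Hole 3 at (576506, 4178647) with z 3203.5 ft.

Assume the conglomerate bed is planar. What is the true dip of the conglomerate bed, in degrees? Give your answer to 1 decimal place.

23.2°

Two edge vectors: Hole 1→Hole 2 = (557, -95, -4.7), Hole 1→Hole 3 = (389, -35, 10).
Normal n = (Hole 1→Hole 2) × (Hole 1→Hole 3) = (-1114.5, -7398.3, 17460).
So ∂z/∂x = −n_x/n_z = 0.06383 and ∂z/∂y = −n_y/n_z = 0.42373.
Gradient magnitude |∇z| = √(a² + b²) = √(0.00407 + 0.17955) = 0.42851.
True dip = arctan(0.42851) = 23.2°, dipping toward S (azimuth ≈ 189°).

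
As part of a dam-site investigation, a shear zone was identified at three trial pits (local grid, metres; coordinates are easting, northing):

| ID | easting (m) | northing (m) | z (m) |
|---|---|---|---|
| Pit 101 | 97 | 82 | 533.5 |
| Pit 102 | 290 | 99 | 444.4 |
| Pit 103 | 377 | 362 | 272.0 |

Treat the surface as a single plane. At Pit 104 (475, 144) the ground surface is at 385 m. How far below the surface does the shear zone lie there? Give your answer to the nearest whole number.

41 m

Two edge vectors: Pit 101→Pit 102 = (193, 17, -89.1), Pit 101→Pit 103 = (280, 280, -261.5).
Normal n = (Pit 101→Pit 102) × (Pit 101→Pit 103) = (20502.5, 25521.5, 49280).
So ∂z/∂easting = −n_x/n_z = −0.41604 and ∂z/∂northing = −n_y/n_z = −0.51789.
Intercept c from Pit 101: 533.5 + 40.36 + 42.47 = 616.32.
At (475, 144): z_contact = −197.6 − 74.6 + 616.32 = 344.1 m.
Depth below ground = 385 − 344.1 = 41 m.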